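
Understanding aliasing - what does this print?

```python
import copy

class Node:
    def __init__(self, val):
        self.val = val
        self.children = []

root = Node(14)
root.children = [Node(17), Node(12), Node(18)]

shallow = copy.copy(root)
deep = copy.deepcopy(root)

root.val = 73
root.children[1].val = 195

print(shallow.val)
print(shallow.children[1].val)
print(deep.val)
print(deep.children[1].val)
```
14
195
14
12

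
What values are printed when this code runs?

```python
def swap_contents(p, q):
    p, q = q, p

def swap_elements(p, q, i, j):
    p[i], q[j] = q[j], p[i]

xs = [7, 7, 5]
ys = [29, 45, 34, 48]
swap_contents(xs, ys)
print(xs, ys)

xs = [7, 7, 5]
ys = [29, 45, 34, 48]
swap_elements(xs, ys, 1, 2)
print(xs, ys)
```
[7, 7, 5] [29, 45, 34, 48]
[7, 34, 5] [29, 45, 7, 48]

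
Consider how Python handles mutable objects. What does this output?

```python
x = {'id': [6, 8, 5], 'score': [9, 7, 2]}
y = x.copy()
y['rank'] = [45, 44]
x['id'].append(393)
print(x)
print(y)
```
{'id': [6, 8, 5, 393], 'score': [9, 7, 2]}
{'id': [6, 8, 5, 393], 'score': [9, 7, 2], 'rank': [45, 44]}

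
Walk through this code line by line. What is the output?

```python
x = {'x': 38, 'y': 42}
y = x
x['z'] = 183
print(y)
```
{'x': 38, 'y': 42, 'z': 183}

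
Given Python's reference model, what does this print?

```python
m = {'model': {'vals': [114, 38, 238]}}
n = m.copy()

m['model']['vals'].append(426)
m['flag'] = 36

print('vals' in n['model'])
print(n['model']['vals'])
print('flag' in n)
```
True
[114, 38, 238, 426]
False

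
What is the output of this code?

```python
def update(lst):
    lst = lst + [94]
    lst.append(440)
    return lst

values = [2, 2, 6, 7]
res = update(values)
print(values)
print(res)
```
[2, 2, 6, 7]
[2, 2, 6, 7, 94, 440]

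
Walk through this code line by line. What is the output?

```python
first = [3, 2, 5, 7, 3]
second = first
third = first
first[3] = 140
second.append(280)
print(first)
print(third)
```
[3, 2, 5, 140, 3, 280]
[3, 2, 5, 140, 3, 280]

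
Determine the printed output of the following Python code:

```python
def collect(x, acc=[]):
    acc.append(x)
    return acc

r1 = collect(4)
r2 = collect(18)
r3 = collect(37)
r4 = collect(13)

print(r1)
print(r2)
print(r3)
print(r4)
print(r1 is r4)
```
[4, 18, 37, 13]
[4, 18, 37, 13]
[4, 18, 37, 13]
[4, 18, 37, 13]
True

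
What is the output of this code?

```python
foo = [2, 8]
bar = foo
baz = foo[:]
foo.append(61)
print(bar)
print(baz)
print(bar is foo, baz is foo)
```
[2, 8, 61]
[2, 8]
True False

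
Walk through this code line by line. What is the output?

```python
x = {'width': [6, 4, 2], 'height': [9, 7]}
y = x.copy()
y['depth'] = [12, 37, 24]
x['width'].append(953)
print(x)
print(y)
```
{'width': [6, 4, 2, 953], 'height': [9, 7]}
{'width': [6, 4, 2, 953], 'height': [9, 7], 'depth': [12, 37, 24]}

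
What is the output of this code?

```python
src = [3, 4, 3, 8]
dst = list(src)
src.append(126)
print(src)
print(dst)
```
[3, 4, 3, 8, 126]
[3, 4, 3, 8]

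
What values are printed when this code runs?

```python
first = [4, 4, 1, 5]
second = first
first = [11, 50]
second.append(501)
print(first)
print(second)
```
[11, 50]
[4, 4, 1, 5, 501]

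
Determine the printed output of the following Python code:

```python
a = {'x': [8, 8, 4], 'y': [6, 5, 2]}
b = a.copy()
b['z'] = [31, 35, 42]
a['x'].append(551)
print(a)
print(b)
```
{'x': [8, 8, 4, 551], 'y': [6, 5, 2]}
{'x': [8, 8, 4, 551], 'y': [6, 5, 2], 'z': [31, 35, 42]}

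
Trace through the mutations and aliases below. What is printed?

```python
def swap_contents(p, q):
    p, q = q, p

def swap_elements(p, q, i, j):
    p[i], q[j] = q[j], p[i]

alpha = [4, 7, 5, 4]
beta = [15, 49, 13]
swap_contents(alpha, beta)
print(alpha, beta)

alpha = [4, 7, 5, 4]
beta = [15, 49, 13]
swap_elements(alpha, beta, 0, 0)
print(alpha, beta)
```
[4, 7, 5, 4] [15, 49, 13]
[15, 7, 5, 4] [4, 49, 13]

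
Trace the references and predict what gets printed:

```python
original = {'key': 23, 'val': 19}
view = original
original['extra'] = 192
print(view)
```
{'key': 23, 'val': 19, 'extra': 192}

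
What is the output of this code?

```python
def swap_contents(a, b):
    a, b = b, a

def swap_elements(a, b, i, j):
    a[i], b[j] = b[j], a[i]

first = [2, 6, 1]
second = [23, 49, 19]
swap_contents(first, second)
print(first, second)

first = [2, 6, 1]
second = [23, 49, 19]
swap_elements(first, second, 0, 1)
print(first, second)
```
[2, 6, 1] [23, 49, 19]
[49, 6, 1] [23, 2, 19]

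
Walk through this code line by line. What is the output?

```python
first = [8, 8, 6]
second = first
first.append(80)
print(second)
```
[8, 8, 6, 80]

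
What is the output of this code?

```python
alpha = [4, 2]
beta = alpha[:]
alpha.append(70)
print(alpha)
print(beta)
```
[4, 2, 70]
[4, 2]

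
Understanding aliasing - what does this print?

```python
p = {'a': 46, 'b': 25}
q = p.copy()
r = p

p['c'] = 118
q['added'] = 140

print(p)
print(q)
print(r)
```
{'a': 46, 'b': 25, 'c': 118}
{'a': 46, 'b': 25, 'added': 140}
{'a': 46, 'b': 25, 'c': 118}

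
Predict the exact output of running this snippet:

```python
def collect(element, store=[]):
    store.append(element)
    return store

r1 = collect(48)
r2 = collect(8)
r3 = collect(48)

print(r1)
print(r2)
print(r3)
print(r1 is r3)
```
[48, 8, 48]
[48, 8, 48]
[48, 8, 48]
True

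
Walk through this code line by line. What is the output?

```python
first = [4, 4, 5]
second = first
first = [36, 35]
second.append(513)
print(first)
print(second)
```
[36, 35]
[4, 4, 5, 513]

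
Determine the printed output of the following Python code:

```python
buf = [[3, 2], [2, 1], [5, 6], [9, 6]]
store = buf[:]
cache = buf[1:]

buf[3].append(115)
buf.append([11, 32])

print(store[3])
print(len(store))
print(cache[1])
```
[9, 6, 115]
4
[5, 6]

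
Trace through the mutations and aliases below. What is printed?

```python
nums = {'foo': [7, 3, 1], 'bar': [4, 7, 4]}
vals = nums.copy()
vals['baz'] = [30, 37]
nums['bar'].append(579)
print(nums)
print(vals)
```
{'foo': [7, 3, 1], 'bar': [4, 7, 4, 579]}
{'foo': [7, 3, 1], 'bar': [4, 7, 4, 579], 'baz': [30, 37]}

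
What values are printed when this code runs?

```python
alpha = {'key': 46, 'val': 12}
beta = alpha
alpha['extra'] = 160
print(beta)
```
{'key': 46, 'val': 12, 'extra': 160}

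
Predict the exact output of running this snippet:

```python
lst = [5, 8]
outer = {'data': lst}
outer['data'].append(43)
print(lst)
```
[5, 8, 43]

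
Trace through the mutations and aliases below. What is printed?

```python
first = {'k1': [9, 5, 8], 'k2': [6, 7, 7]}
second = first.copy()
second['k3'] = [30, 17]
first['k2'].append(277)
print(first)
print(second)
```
{'k1': [9, 5, 8], 'k2': [6, 7, 7, 277]}
{'k1': [9, 5, 8], 'k2': [6, 7, 7, 277], 'k3': [30, 17]}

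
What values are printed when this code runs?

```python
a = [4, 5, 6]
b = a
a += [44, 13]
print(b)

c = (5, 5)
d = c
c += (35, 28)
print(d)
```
[4, 5, 6, 44, 13]
(5, 5)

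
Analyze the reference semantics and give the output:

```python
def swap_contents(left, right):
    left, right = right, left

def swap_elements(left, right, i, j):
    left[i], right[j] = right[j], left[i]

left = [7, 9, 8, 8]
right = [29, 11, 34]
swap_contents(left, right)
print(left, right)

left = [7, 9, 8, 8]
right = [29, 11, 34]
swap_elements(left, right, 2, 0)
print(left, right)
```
[7, 9, 8, 8] [29, 11, 34]
[7, 9, 29, 8] [8, 11, 34]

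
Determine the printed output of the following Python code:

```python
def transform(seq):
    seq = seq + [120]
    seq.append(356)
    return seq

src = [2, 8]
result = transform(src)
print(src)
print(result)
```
[2, 8]
[2, 8, 120, 356]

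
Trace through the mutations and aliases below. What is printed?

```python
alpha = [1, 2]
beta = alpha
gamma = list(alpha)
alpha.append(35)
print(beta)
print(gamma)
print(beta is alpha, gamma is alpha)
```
[1, 2, 35]
[1, 2]
True False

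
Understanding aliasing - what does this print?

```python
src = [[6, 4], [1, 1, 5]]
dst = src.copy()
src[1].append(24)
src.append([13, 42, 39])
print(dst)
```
[[6, 4], [1, 1, 5, 24]]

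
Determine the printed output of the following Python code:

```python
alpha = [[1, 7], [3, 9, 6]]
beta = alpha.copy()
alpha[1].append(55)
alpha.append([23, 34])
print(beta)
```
[[1, 7], [3, 9, 6, 55]]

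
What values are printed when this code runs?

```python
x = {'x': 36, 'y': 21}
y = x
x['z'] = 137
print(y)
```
{'x': 36, 'y': 21, 'z': 137}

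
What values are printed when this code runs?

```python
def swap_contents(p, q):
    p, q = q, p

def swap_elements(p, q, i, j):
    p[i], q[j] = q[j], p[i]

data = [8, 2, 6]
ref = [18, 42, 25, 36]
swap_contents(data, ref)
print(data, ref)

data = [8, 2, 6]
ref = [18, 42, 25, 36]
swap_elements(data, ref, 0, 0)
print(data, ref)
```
[8, 2, 6] [18, 42, 25, 36]
[18, 2, 6] [8, 42, 25, 36]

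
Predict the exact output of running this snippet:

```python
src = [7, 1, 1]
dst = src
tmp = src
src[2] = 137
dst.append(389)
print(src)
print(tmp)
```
[7, 1, 137, 389]
[7, 1, 137, 389]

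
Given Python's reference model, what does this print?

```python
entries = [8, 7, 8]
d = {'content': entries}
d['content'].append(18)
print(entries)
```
[8, 7, 8, 18]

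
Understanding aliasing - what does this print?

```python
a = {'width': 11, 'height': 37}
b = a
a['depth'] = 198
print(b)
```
{'width': 11, 'height': 37, 'depth': 198}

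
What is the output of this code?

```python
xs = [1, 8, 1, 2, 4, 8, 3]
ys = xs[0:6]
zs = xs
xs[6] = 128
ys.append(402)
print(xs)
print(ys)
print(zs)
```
[1, 8, 1, 2, 4, 8, 128]
[1, 8, 1, 2, 4, 8, 402]
[1, 8, 1, 2, 4, 8, 128]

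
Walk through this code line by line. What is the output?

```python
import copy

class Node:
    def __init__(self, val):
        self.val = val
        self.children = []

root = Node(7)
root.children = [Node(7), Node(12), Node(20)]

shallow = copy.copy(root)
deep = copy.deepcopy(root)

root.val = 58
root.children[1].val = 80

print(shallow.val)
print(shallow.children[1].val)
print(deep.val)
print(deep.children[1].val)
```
7
80
7
12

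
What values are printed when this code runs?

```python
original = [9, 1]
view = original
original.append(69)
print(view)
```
[9, 1, 69]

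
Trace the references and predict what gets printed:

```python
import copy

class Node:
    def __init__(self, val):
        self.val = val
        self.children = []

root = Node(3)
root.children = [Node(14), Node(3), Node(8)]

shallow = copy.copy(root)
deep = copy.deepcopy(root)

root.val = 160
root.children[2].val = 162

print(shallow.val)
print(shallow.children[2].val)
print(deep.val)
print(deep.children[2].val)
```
3
162
3
8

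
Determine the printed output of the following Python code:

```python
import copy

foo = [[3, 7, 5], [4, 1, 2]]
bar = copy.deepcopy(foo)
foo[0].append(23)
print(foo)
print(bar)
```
[[3, 7, 5, 23], [4, 1, 2]]
[[3, 7, 5], [4, 1, 2]]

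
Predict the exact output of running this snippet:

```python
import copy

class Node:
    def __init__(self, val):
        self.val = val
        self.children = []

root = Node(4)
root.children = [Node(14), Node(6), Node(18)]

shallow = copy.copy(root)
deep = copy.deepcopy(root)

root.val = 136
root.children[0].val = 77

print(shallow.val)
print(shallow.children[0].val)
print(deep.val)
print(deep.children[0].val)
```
4
77
4
14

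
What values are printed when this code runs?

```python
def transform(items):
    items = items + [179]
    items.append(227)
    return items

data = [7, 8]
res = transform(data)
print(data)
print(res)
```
[7, 8]
[7, 8, 179, 227]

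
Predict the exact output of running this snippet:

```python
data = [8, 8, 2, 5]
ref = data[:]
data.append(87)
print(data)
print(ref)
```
[8, 8, 2, 5, 87]
[8, 8, 2, 5]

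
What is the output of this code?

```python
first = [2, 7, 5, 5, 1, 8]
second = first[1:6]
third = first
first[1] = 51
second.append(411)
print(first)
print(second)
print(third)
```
[2, 51, 5, 5, 1, 8]
[7, 5, 5, 1, 8, 411]
[2, 51, 5, 5, 1, 8]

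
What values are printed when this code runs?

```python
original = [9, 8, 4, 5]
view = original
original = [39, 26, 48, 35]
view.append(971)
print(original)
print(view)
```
[39, 26, 48, 35]
[9, 8, 4, 5, 971]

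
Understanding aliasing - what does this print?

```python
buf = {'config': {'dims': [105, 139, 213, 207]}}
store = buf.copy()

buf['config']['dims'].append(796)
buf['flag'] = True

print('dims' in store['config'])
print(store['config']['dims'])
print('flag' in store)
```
True
[105, 139, 213, 207, 796]
False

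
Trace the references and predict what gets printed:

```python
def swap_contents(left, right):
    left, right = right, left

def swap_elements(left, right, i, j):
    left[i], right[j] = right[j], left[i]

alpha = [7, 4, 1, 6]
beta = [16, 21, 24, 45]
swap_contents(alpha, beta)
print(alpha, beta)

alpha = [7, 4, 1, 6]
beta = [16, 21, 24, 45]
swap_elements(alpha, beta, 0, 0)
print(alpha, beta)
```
[7, 4, 1, 6] [16, 21, 24, 45]
[16, 4, 1, 6] [7, 21, 24, 45]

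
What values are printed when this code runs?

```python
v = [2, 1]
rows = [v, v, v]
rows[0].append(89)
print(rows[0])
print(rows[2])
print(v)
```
[2, 1, 89]
[2, 1, 89]
[2, 1, 89]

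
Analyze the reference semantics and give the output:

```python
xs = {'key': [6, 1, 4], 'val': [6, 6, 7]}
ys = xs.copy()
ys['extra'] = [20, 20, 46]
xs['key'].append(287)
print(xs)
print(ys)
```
{'key': [6, 1, 4, 287], 'val': [6, 6, 7]}
{'key': [6, 1, 4, 287], 'val': [6, 6, 7], 'extra': [20, 20, 46]}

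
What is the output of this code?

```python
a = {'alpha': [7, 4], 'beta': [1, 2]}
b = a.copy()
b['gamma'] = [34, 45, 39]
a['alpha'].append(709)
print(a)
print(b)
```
{'alpha': [7, 4, 709], 'beta': [1, 2]}
{'alpha': [7, 4, 709], 'beta': [1, 2], 'gamma': [34, 45, 39]}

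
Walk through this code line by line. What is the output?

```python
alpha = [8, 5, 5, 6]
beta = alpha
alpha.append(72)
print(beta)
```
[8, 5, 5, 6, 72]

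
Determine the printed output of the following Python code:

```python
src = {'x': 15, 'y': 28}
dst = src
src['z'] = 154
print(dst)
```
{'x': 15, 'y': 28, 'z': 154}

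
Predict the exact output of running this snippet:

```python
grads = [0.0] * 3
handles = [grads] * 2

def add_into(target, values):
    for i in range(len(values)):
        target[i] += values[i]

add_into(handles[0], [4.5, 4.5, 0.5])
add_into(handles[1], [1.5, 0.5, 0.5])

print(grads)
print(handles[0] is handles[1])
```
[6.0, 5.0, 1.0]
True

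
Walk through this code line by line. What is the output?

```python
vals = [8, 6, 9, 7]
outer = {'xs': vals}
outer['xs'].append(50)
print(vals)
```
[8, 6, 9, 7, 50]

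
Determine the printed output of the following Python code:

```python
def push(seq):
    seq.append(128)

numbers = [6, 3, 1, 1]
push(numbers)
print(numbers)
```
[6, 3, 1, 1, 128]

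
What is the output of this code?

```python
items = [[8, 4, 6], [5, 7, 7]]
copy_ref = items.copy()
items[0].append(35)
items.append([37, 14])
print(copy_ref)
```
[[8, 4, 6, 35], [5, 7, 7]]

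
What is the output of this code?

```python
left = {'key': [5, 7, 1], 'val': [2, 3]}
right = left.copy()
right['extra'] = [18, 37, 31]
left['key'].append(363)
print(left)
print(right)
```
{'key': [5, 7, 1, 363], 'val': [2, 3]}
{'key': [5, 7, 1, 363], 'val': [2, 3], 'extra': [18, 37, 31]}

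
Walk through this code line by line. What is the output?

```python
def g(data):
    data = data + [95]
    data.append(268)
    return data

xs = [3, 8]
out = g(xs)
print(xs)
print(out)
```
[3, 8]
[3, 8, 95, 268]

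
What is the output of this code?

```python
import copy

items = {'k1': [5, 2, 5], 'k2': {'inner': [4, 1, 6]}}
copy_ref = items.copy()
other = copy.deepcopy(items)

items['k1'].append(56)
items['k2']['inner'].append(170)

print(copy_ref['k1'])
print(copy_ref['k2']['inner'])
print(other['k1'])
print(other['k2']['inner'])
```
[5, 2, 5, 56]
[4, 1, 6, 170]
[5, 2, 5]
[4, 1, 6]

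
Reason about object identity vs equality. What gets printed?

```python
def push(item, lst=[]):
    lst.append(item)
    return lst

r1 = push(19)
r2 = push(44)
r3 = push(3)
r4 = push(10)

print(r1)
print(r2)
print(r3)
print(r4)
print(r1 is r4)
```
[19, 44, 3, 10]
[19, 44, 3, 10]
[19, 44, 3, 10]
[19, 44, 3, 10]
True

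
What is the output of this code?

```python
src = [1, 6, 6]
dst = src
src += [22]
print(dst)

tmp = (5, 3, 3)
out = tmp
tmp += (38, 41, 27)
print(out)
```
[1, 6, 6, 22]
(5, 3, 3)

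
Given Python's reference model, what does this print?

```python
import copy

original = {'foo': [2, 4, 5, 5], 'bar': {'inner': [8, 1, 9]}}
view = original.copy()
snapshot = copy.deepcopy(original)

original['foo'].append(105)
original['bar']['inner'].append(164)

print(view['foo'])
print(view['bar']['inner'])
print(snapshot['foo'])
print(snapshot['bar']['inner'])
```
[2, 4, 5, 5, 105]
[8, 1, 9, 164]
[2, 4, 5, 5]
[8, 1, 9]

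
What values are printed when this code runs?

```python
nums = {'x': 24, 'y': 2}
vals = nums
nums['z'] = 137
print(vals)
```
{'x': 24, 'y': 2, 'z': 137}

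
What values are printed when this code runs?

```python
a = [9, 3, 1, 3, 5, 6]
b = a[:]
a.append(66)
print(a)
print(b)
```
[9, 3, 1, 3, 5, 6, 66]
[9, 3, 1, 3, 5, 6]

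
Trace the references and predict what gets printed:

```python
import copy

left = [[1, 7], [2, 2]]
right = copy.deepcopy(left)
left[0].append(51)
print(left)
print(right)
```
[[1, 7, 51], [2, 2]]
[[1, 7], [2, 2]]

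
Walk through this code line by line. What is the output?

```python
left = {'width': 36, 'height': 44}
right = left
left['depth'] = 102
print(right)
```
{'width': 36, 'height': 44, 'depth': 102}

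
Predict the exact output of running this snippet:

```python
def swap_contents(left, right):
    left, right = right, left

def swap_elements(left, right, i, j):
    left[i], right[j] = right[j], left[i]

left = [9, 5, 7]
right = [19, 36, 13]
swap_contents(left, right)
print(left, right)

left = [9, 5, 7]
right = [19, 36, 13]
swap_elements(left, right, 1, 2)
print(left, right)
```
[9, 5, 7] [19, 36, 13]
[9, 13, 7] [19, 36, 5]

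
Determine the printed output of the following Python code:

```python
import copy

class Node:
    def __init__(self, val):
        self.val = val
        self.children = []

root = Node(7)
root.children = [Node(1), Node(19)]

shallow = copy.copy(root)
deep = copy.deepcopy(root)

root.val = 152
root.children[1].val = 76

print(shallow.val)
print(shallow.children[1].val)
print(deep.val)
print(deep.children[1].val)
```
7
76
7
19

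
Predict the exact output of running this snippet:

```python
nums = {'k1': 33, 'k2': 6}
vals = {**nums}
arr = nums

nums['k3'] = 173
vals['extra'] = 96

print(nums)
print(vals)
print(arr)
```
{'k1': 33, 'k2': 6, 'k3': 173}
{'k1': 33, 'k2': 6, 'extra': 96}
{'k1': 33, 'k2': 6, 'k3': 173}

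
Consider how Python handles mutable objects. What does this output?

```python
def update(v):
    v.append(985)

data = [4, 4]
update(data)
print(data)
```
[4, 4, 985]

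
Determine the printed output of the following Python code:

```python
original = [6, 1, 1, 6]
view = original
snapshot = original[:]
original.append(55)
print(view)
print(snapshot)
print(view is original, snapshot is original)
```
[6, 1, 1, 6, 55]
[6, 1, 1, 6]
True False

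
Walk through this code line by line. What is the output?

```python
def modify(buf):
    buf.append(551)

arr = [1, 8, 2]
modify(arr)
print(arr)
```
[1, 8, 2, 551]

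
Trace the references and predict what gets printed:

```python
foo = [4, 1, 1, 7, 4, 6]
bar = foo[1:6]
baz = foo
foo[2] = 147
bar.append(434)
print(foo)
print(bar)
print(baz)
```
[4, 1, 147, 7, 4, 6]
[1, 1, 7, 4, 6, 434]
[4, 1, 147, 7, 4, 6]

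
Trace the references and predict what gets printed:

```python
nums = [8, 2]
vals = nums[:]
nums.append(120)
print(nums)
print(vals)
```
[8, 2, 120]
[8, 2]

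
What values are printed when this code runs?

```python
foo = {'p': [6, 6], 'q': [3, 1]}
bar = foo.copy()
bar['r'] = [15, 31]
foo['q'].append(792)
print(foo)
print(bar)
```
{'p': [6, 6], 'q': [3, 1, 792]}
{'p': [6, 6], 'q': [3, 1, 792], 'r': [15, 31]}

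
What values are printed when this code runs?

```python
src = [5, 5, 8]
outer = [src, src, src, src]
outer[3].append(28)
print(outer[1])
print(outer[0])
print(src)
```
[5, 5, 8, 28]
[5, 5, 8, 28]
[5, 5, 8, 28]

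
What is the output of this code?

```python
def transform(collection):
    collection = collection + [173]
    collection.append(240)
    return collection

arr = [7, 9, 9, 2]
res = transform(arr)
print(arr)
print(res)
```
[7, 9, 9, 2]
[7, 9, 9, 2, 173, 240]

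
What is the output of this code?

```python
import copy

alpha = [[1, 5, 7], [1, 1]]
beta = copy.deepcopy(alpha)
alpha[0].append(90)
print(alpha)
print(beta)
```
[[1, 5, 7, 90], [1, 1]]
[[1, 5, 7], [1, 1]]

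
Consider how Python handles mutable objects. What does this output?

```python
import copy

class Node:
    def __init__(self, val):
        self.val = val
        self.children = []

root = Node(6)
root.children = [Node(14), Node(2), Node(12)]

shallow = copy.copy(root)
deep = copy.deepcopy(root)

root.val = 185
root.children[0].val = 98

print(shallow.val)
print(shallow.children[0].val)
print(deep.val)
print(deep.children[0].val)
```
6
98
6
14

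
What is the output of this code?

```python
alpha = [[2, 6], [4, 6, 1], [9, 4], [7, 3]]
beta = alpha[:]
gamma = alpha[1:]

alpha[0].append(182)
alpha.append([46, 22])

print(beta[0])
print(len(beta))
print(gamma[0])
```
[2, 6, 182]
4
[4, 6, 1]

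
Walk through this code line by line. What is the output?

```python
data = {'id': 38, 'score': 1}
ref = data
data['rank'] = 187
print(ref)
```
{'id': 38, 'score': 1, 'rank': 187}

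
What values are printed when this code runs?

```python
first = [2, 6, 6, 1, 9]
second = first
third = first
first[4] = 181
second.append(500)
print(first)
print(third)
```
[2, 6, 6, 1, 181, 500]
[2, 6, 6, 1, 181, 500]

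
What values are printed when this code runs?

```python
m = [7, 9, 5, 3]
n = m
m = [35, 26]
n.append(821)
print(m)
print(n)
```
[35, 26]
[7, 9, 5, 3, 821]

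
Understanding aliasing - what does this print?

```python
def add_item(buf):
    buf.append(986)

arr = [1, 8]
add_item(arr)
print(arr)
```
[1, 8, 986]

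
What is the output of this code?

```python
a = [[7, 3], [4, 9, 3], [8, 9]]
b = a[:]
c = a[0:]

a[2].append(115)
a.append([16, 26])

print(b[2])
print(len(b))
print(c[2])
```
[8, 9, 115]
3
[8, 9, 115]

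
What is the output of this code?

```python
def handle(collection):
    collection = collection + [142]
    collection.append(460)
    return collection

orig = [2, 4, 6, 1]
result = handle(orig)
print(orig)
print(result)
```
[2, 4, 6, 1]
[2, 4, 6, 1, 142, 460]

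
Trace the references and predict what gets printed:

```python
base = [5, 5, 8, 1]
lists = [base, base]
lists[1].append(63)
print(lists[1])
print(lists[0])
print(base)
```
[5, 5, 8, 1, 63]
[5, 5, 8, 1, 63]
[5, 5, 8, 1, 63]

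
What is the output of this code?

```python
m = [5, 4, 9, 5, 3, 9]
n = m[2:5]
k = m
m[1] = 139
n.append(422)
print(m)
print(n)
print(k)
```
[5, 139, 9, 5, 3, 9]
[9, 5, 3, 422]
[5, 139, 9, 5, 3, 9]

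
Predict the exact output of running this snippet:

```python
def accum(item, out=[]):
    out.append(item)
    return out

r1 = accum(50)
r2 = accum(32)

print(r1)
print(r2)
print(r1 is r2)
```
[50, 32]
[50, 32]
True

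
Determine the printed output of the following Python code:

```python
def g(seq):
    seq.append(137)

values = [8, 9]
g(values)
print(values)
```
[8, 9, 137]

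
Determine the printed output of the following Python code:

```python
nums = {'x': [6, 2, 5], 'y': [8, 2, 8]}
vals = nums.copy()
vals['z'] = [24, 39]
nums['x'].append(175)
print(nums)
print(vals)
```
{'x': [6, 2, 5, 175], 'y': [8, 2, 8]}
{'x': [6, 2, 5, 175], 'y': [8, 2, 8], 'z': [24, 39]}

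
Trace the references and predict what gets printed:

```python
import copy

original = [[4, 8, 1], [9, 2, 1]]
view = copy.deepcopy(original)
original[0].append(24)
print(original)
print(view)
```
[[4, 8, 1, 24], [9, 2, 1]]
[[4, 8, 1], [9, 2, 1]]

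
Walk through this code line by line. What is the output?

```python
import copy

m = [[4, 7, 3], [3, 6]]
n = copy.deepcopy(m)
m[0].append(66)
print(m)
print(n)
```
[[4, 7, 3, 66], [3, 6]]
[[4, 7, 3], [3, 6]]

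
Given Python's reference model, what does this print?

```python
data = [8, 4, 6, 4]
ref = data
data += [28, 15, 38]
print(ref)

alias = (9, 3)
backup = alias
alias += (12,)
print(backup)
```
[8, 4, 6, 4, 28, 15, 38]
(9, 3)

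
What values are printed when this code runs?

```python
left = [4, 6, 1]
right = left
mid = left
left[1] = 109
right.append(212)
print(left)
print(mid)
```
[4, 109, 1, 212]
[4, 109, 1, 212]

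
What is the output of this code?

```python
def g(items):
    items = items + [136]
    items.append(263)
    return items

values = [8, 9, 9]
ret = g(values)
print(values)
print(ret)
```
[8, 9, 9]
[8, 9, 9, 136, 263]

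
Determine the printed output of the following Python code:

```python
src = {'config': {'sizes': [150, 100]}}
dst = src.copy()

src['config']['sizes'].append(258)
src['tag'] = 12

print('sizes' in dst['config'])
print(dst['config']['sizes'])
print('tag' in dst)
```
True
[150, 100, 258]
False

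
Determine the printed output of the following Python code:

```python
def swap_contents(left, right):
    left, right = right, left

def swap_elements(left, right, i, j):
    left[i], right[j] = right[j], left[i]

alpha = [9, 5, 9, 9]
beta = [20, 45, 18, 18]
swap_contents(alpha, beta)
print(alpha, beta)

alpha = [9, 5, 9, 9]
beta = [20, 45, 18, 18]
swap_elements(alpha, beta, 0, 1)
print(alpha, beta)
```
[9, 5, 9, 9] [20, 45, 18, 18]
[45, 5, 9, 9] [20, 9, 18, 18]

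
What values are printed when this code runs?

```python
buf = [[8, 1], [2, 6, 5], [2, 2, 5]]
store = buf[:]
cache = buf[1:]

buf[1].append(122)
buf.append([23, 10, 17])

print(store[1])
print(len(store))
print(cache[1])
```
[2, 6, 5, 122]
3
[2, 2, 5]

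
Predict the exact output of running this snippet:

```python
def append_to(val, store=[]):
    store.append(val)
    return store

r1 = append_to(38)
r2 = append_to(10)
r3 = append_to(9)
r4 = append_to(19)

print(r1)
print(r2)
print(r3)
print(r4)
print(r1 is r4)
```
[38, 10, 9, 19]
[38, 10, 9, 19]
[38, 10, 9, 19]
[38, 10, 9, 19]
True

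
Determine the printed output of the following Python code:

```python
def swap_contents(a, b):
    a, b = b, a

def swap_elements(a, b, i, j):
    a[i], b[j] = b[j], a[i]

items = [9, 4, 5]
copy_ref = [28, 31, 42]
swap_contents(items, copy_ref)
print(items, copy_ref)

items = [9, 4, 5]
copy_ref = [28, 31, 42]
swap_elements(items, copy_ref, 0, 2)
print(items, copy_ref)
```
[9, 4, 5] [28, 31, 42]
[42, 4, 5] [28, 31, 9]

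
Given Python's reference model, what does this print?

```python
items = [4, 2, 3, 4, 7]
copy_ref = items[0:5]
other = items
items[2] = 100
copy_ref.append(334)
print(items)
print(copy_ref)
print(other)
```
[4, 2, 100, 4, 7]
[4, 2, 3, 4, 7, 334]
[4, 2, 100, 4, 7]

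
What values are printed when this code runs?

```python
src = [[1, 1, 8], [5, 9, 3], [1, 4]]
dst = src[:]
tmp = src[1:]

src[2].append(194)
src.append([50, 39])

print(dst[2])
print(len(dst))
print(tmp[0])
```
[1, 4, 194]
3
[5, 9, 3]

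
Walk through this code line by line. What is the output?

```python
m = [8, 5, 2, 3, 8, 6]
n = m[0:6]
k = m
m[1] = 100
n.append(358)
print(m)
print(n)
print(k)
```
[8, 100, 2, 3, 8, 6]
[8, 5, 2, 3, 8, 6, 358]
[8, 100, 2, 3, 8, 6]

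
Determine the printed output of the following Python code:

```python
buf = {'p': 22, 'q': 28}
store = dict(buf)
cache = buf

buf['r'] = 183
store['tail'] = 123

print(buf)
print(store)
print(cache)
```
{'p': 22, 'q': 28, 'r': 183}
{'p': 22, 'q': 28, 'tail': 123}
{'p': 22, 'q': 28, 'r': 183}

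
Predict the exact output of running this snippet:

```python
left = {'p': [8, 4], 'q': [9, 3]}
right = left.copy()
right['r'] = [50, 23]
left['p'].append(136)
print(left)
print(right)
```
{'p': [8, 4, 136], 'q': [9, 3]}
{'p': [8, 4, 136], 'q': [9, 3], 'r': [50, 23]}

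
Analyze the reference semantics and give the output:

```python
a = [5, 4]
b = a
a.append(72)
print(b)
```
[5, 4, 72]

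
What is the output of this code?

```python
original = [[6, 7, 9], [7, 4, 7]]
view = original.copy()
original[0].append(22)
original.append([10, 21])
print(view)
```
[[6, 7, 9, 22], [7, 4, 7]]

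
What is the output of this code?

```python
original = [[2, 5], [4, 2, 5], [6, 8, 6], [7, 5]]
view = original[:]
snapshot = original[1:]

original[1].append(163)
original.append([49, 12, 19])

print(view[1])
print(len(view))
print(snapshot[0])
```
[4, 2, 5, 163]
4
[4, 2, 5, 163]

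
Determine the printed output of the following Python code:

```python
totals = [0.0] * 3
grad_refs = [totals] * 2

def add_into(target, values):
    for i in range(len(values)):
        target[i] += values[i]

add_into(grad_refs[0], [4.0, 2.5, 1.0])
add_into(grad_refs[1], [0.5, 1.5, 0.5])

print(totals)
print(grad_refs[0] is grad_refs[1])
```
[4.5, 4.0, 1.5]
True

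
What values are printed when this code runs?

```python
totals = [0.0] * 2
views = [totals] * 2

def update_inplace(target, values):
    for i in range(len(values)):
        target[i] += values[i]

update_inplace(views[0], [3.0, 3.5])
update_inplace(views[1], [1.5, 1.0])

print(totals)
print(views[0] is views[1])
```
[4.5, 4.5]
True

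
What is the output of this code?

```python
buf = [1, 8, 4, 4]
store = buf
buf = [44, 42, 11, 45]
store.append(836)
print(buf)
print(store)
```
[44, 42, 11, 45]
[1, 8, 4, 4, 836]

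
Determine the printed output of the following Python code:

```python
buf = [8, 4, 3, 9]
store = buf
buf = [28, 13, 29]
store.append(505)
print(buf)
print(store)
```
[28, 13, 29]
[8, 4, 3, 9, 505]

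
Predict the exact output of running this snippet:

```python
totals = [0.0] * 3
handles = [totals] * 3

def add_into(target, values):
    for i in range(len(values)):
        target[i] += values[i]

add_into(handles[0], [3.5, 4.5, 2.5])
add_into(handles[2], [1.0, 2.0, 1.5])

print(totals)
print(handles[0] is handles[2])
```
[4.5, 6.5, 4.0]
True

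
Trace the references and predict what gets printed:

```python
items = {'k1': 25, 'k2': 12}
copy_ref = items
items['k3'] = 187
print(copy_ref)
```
{'k1': 25, 'k2': 12, 'k3': 187}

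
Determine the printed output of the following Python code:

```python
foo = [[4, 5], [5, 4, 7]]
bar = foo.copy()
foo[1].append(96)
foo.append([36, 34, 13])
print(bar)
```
[[4, 5], [5, 4, 7, 96]]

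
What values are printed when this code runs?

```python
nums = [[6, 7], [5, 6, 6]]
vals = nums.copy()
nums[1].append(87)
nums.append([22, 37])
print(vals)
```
[[6, 7], [5, 6, 6, 87]]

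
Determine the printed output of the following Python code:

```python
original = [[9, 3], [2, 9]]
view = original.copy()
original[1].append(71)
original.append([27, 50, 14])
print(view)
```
[[9, 3], [2, 9, 71]]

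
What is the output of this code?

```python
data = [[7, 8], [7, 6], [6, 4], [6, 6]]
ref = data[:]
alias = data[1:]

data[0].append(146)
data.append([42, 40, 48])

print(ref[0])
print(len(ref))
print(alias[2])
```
[7, 8, 146]
4
[6, 6]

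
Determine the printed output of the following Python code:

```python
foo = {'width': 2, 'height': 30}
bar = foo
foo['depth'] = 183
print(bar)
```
{'width': 2, 'height': 30, 'depth': 183}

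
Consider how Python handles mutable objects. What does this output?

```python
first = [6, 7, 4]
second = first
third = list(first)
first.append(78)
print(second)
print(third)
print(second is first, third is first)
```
[6, 7, 4, 78]
[6, 7, 4]
True False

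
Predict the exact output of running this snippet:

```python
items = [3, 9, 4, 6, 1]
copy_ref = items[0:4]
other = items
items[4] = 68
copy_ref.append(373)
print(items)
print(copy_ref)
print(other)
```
[3, 9, 4, 6, 68]
[3, 9, 4, 6, 373]
[3, 9, 4, 6, 68]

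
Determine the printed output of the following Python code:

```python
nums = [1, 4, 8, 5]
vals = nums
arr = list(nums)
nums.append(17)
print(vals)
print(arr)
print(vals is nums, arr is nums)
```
[1, 4, 8, 5, 17]
[1, 4, 8, 5]
True False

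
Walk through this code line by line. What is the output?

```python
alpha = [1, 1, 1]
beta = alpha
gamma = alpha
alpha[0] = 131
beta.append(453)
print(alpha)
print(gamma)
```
[131, 1, 1, 453]
[131, 1, 1, 453]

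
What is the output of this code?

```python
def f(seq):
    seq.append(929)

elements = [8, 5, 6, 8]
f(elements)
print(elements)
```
[8, 5, 6, 8, 929]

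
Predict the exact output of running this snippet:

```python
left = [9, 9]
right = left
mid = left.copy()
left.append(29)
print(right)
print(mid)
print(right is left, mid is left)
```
[9, 9, 29]
[9, 9]
True False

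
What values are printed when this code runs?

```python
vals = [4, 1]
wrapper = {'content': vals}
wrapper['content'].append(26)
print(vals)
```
[4, 1, 26]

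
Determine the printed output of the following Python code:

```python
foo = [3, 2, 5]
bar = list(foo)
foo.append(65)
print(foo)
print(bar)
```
[3, 2, 5, 65]
[3, 2, 5]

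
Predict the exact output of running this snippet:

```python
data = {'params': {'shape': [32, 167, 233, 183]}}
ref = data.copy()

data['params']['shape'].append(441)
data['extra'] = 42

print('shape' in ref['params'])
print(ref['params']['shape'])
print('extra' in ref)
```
True
[32, 167, 233, 183, 441]
False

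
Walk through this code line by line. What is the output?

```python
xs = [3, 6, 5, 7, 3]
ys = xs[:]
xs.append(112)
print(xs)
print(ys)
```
[3, 6, 5, 7, 3, 112]
[3, 6, 5, 7, 3]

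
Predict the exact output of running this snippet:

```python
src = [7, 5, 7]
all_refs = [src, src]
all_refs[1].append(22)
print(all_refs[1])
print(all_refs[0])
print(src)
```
[7, 5, 7, 22]
[7, 5, 7, 22]
[7, 5, 7, 22]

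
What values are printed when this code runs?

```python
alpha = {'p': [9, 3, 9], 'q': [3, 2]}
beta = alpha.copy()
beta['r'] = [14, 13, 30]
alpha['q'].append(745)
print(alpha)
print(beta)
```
{'p': [9, 3, 9], 'q': [3, 2, 745]}
{'p': [9, 3, 9], 'q': [3, 2, 745], 'r': [14, 13, 30]}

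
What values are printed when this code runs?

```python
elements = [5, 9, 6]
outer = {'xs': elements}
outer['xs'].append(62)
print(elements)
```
[5, 9, 6, 62]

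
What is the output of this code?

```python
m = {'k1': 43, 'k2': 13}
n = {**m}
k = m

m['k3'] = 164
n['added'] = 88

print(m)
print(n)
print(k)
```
{'k1': 43, 'k2': 13, 'k3': 164}
{'k1': 43, 'k2': 13, 'added': 88}
{'k1': 43, 'k2': 13, 'k3': 164}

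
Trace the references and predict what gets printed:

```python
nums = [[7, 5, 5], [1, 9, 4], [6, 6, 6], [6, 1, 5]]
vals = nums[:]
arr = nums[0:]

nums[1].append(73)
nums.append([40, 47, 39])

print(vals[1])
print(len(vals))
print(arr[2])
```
[1, 9, 4, 73]
4
[6, 6, 6]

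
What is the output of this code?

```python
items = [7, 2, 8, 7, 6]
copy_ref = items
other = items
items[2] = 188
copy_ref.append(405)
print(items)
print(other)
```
[7, 2, 188, 7, 6, 405]
[7, 2, 188, 7, 6, 405]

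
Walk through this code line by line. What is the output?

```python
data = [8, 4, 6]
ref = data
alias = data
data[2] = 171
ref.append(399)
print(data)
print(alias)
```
[8, 4, 171, 399]
[8, 4, 171, 399]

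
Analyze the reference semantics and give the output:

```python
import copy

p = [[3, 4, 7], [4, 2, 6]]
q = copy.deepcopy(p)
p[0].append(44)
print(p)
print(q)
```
[[3, 4, 7, 44], [4, 2, 6]]
[[3, 4, 7], [4, 2, 6]]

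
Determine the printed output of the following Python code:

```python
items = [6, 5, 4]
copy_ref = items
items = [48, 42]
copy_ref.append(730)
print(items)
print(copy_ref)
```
[48, 42]
[6, 5, 4, 730]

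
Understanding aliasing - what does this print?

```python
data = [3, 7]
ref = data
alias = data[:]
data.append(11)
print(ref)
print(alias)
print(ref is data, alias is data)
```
[3, 7, 11]
[3, 7]
True False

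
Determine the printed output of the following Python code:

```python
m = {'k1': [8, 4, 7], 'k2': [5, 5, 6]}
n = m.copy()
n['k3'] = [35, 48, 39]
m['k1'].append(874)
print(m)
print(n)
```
{'k1': [8, 4, 7, 874], 'k2': [5, 5, 6]}
{'k1': [8, 4, 7, 874], 'k2': [5, 5, 6], 'k3': [35, 48, 39]}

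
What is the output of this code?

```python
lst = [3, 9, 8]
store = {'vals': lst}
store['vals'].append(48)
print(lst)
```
[3, 9, 8, 48]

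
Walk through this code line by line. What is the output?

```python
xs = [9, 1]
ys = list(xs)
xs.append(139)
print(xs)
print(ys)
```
[9, 1, 139]
[9, 1]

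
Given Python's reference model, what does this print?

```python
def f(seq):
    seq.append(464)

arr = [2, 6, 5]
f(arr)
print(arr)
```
[2, 6, 5, 464]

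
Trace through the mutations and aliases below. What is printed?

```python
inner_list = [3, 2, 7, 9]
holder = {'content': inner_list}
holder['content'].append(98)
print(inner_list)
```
[3, 2, 7, 9, 98]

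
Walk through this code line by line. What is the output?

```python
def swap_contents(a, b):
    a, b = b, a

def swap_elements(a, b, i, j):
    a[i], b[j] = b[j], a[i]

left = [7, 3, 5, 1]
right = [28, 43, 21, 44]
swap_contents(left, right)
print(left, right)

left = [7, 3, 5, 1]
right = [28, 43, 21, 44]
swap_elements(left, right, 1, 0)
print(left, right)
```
[7, 3, 5, 1] [28, 43, 21, 44]
[7, 28, 5, 1] [3, 43, 21, 44]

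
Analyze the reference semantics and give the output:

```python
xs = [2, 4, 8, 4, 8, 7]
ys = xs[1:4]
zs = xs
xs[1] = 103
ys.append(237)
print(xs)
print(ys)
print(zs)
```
[2, 103, 8, 4, 8, 7]
[4, 8, 4, 237]
[2, 103, 8, 4, 8, 7]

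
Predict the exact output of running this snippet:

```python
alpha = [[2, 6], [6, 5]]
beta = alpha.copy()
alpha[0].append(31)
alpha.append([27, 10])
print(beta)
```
[[2, 6, 31], [6, 5]]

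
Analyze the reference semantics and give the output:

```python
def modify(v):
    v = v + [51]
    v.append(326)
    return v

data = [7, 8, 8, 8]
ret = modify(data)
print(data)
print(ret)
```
[7, 8, 8, 8]
[7, 8, 8, 8, 51, 326]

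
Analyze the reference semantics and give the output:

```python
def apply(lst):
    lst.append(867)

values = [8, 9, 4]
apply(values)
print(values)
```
[8, 9, 4, 867]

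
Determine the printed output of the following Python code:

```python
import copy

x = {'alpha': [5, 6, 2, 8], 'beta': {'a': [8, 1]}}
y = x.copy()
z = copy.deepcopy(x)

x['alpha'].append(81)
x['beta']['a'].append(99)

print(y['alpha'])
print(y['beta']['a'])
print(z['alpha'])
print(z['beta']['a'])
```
[5, 6, 2, 8, 81]
[8, 1, 99]
[5, 6, 2, 8]
[8, 1]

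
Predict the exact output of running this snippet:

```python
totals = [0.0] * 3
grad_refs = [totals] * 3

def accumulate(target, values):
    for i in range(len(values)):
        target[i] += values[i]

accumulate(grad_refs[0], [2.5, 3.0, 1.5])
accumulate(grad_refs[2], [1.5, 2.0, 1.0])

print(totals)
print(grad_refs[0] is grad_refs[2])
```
[4.0, 5.0, 2.5]
True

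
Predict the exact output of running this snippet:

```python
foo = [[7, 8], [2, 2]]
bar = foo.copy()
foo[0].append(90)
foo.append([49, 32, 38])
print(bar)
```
[[7, 8, 90], [2, 2]]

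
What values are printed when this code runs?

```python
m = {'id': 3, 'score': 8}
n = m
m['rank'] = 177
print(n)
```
{'id': 3, 'score': 8, 'rank': 177}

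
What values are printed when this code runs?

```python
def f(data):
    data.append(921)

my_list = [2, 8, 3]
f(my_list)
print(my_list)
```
[2, 8, 3, 921]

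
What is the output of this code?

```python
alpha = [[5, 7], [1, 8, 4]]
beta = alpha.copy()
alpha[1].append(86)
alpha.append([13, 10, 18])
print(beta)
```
[[5, 7], [1, 8, 4, 86]]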